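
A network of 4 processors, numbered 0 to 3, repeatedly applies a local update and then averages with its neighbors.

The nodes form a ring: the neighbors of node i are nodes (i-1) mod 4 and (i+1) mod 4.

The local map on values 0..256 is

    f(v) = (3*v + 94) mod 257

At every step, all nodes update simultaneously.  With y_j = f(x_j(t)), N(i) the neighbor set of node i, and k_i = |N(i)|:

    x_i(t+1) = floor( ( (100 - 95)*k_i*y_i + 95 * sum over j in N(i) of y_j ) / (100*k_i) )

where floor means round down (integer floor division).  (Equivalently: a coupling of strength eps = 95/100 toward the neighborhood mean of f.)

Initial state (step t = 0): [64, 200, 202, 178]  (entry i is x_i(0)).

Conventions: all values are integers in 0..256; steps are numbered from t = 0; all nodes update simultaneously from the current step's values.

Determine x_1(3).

Answer: x_1(3) = 53

Derivation:
t=0: [64, 200, 202, 178]
t=1: [141, 111, 148, 107]
t=2: [155, 21, 157, 20]
t=3: [149, 53, 150, 53]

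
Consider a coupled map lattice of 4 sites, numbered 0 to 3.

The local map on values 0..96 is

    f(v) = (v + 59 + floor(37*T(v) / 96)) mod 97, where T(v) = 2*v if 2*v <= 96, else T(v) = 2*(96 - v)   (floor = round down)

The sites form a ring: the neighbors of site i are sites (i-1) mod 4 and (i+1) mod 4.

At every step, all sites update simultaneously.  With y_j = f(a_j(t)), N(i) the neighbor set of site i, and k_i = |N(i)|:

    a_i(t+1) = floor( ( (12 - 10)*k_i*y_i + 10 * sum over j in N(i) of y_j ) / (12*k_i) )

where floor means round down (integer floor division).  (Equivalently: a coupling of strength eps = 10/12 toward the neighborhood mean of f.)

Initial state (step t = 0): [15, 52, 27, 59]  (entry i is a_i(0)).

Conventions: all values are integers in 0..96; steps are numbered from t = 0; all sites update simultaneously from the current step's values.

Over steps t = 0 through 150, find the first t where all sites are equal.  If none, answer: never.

Simulating step by step:
t=0: [15, 52, 27, 59]  (not all equal)
t=1: [54, 47, 41, 47]  (not all equal)
t=2: [45, 41, 43, 41]  (not all equal)
t=3: [35, 38, 34, 38]  (not all equal)
t=4: [28, 23, 27, 23]  (not all equal)
t=5: [3, 8, 3, 8]  (not all equal)
t=6: [71, 65, 71, 65]  (not all equal)
t=7: [50, 51, 50, 51]  (not all equal)
t=8: [47, 47, 47, 47]  (all equal)

Answer: 8
Key observation: Synchronization is absorbing here: once all sites are equal they stay equal, and step 8 is the first all-equal step.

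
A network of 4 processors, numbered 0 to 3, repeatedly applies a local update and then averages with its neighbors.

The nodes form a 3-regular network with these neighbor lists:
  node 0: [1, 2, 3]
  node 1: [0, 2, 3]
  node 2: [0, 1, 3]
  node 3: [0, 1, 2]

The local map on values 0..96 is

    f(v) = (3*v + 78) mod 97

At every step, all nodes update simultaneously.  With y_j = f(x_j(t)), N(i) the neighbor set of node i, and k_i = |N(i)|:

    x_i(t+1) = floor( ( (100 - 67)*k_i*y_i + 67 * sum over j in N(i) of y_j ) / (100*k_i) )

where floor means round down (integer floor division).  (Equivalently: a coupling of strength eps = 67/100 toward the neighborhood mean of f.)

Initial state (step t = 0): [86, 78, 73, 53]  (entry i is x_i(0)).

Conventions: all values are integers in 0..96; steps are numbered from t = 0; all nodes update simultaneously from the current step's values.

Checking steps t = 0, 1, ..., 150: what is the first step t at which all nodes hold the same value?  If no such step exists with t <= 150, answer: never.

Simulating step by step:
t=0: [86, 78, 73, 53]  (not all equal)
t=1: [30, 27, 26, 30]  (not all equal)
t=2: [66, 65, 65, 66]  (not all equal)
t=3: [80, 80, 80, 80]  (all equal)

Answer: 3
Key observation: Synchronization is absorbing here: once all nodes are equal they stay equal, and step 3 is the first all-equal step.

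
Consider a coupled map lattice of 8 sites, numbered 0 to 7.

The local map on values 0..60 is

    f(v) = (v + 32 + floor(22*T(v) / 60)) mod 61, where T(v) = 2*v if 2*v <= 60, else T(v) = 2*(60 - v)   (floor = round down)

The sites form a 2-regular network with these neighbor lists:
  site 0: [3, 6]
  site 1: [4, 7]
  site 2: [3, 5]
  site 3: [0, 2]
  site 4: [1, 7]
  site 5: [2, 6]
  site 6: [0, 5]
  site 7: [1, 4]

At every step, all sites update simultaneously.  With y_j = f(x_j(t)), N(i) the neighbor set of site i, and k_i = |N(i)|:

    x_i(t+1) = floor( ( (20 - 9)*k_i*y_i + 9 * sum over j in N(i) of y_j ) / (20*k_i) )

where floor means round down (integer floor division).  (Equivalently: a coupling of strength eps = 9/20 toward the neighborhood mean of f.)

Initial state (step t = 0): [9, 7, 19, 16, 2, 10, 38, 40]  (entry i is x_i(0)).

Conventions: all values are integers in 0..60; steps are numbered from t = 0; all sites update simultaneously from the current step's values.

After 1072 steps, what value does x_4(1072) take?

Simulating step by step:
t=0: [9, 7, 19, 16, 2, 10, 38, 40]
t=1: [44, 37, 25, 43, 34, 33, 35, 31]
t=2: [25, 23, 18, 23, 23, 21, 24, 23]
t=3: [12, 10, 4, 9, 10, 7, 11, 10]
t=4: [50, 49, 41, 46, 49, 44, 49, 49]
t=5: [27, 28, 25, 26, 28, 26, 27, 28]
t=6: [16, 19, 14, 15, 19, 15, 16, 19]
t=7: [58, 3, 56, 57, 3, 57, 58, 3]
t=8: [30, 37, 29, 29, 37, 29, 30, 37]
t=9: [22, 24, 21, 21, 24, 21, 22, 24]
t=10: [8, 12, 7, 7, 12, 7, 8, 12]
t=11: [44, 52, 44, 44, 52, 44, 44, 52]
t=12: [26, 28, 26, 26, 28, 26, 26, 28]
t=13: [16, 19, 16, 16, 19, 16, 16, 19]
t=14: [59, 3, 59, 59, 3, 59, 59, 3]
t=15: [30, 37, 30, 30, 37, 30, 30, 37]
t=16: [23, 24, 23, 23, 24, 23, 23, 24]
t=17: [10, 12, 10, 10, 12, 10, 10, 12]
t=18: [49, 52, 49, 49, 52, 49, 49, 52]
t=19: [28, 28, 28, 28, 28, 28, 28, 28]
t=20: [19, 19, 19, 19, 19, 19, 19, 19]
t=21: [3, 3, 3, 3, 3, 3, 3, 3]
t=22: [37, 37, 37, 37, 37, 37, 37, 37]
t=23: [24, 24, 24, 24, 24, 24, 24, 24]
t=24: [12, 12, 12, 12, 12, 12, 12, 12]
t=25: [52, 52, 52, 52, 52, 52, 52, 52]
t=26: [28, 28, 28, 28, 28, 28, 28, 28]

Answer: x_4(1072) = 37
Key observation: The state at step 19, [28, 28, 28, 28, 28, 28, 28, 28], reappears at step 26: the system is in a cycle of period 7 from step 19 on.  Therefore the state at step 1072 equals the state at step 19 + ((1072 - 19) mod 7) = 22, which is [37, 37, 37, 37, 37, 37, 37, 37].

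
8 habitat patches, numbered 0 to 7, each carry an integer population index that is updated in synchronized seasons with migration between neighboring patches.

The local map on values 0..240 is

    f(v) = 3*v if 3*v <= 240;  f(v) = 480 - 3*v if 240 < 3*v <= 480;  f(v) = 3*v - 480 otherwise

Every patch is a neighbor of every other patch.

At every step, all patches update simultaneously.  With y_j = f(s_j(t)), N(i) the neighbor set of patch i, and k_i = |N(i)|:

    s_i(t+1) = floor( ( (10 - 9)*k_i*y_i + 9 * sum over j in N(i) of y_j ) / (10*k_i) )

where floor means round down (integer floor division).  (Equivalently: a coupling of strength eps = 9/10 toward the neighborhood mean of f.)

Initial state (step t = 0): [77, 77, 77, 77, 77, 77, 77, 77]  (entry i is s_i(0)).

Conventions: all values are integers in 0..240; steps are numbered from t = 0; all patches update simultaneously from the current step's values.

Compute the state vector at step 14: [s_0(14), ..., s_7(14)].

Simulating step by step:
t=0: [77, 77, 77, 77, 77, 77, 77, 77]
t=1: [231, 231, 231, 231, 231, 231, 231, 231]
t=2: [213, 213, 213, 213, 213, 213, 213, 213]
t=3: [159, 159, 159, 159, 159, 159, 159, 159]
t=4: [3, 3, 3, 3, 3, 3, 3, 3]
t=5: [9, 9, 9, 9, 9, 9, 9, 9]
t=6: [27, 27, 27, 27, 27, 27, 27, 27]
t=7: [81, 81, 81, 81, 81, 81, 81, 81]
t=8: [237, 237, 237, 237, 237, 237, 237, 237]
t=9: [231, 231, 231, 231, 231, 231, 231, 231]
t=10: [213, 213, 213, 213, 213, 213, 213, 213]
t=11: [159, 159, 159, 159, 159, 159, 159, 159]
t=12: [3, 3, 3, 3, 3, 3, 3, 3]
t=13: [9, 9, 9, 9, 9, 9, 9, 9]
t=14: [27, 27, 27, 27, 27, 27, 27, 27]

Answer: [27, 27, 27, 27, 27, 27, 27, 27]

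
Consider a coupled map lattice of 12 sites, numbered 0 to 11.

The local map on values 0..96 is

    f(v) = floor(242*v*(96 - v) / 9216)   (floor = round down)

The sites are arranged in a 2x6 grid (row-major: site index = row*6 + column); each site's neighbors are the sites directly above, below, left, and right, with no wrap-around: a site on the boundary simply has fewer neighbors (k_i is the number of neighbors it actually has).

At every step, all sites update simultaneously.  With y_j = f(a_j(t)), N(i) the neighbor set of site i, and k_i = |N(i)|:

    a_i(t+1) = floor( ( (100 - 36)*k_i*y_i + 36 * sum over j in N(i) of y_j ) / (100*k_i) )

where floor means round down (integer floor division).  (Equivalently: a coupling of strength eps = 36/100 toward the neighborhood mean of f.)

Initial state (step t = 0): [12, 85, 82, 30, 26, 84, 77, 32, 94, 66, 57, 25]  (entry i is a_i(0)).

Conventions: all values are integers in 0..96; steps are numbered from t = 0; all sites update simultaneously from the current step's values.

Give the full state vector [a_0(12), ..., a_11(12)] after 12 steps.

Simulating step by step:
t=0: [12, 85, 82, 30, 26, 84, 77, 32, 94, 66, 57, 25]
t=1: [27, 28, 28, 48, 46, 33, 38, 41, 18, 46, 54, 44]
t=2: [49, 50, 48, 58, 59, 56, 55, 54, 43, 57, 59, 58]
t=3: [59, 59, 59, 57, 57, 57, 59, 59, 59, 57, 57, 57]
t=4: [57, 57, 57, 57, 58, 58, 57, 57, 57, 57, 58, 58]
t=5: [58, 58, 58, 57, 57, 57, 58, 58, 58, 57, 57, 57]
t=6: [57, 57, 57, 57, 58, 58, 57, 57, 57, 57, 58, 58]
t=7: [58, 58, 58, 57, 57, 57, 58, 58, 58, 57, 57, 57]
t=8: [57, 57, 57, 57, 58, 58, 57, 57, 57, 57, 58, 58]
t=9: [58, 58, 58, 57, 57, 57, 58, 58, 58, 57, 57, 57]
t=10: [57, 57, 57, 57, 58, 58, 57, 57, 57, 57, 58, 58]
t=11: [58, 58, 58, 57, 57, 57, 58, 58, 58, 57, 57, 57]
t=12: [57, 57, 57, 57, 58, 58, 57, 57, 57, 57, 58, 58]

Answer: [57, 57, 57, 57, 58, 58, 57, 57, 57, 57, 58, 58]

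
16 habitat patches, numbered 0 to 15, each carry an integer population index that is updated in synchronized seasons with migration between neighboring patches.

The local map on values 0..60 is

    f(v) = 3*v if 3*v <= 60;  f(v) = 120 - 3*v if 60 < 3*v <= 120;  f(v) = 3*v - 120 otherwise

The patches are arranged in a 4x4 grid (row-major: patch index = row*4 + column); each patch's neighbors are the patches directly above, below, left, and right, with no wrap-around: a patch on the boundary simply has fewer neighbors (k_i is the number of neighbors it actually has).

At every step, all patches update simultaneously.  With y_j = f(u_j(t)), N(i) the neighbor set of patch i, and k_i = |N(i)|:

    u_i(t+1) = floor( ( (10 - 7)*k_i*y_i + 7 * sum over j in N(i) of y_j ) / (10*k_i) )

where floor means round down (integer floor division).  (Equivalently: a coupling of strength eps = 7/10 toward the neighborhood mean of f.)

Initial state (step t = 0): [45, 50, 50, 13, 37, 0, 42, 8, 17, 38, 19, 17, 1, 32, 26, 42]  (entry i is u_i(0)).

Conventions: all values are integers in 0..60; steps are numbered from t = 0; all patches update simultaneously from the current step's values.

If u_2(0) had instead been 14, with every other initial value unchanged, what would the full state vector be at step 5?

Simulating step by step:
t=0: [45, 50, 14, 13, 37, 0, 42, 8, 17, 38, 19, 17, 1, 32, 26, 42]
t=1: [18, 22, 30, 34, 18, 8, 23, 29, 19, 24, 35, 35, 27, 19, 32, 34]
t=2: [54, 41, 37, 27, 47, 43, 33, 29, 50, 41, 28, 19, 51, 43, 28, 19]
t=3: [21, 14, 17, 26, 25, 11, 21, 37, 22, 15, 31, 46, 23, 19, 34, 49]
t=4: [47, 45, 48, 33, 47, 42, 38, 30, 49, 43, 32, 20, 54, 43, 31, 20]
t=5: [18, 16, 17, 25, 18, 10, 16, 29, 24, 14, 25, 44, 25, 20, 29, 48]

Answer: [18, 16, 17, 25, 18, 10, 16, 29, 24, 14, 25, 44, 25, 20, 29, 48]
Key observation: This trace re-runs the system from the modified initial state.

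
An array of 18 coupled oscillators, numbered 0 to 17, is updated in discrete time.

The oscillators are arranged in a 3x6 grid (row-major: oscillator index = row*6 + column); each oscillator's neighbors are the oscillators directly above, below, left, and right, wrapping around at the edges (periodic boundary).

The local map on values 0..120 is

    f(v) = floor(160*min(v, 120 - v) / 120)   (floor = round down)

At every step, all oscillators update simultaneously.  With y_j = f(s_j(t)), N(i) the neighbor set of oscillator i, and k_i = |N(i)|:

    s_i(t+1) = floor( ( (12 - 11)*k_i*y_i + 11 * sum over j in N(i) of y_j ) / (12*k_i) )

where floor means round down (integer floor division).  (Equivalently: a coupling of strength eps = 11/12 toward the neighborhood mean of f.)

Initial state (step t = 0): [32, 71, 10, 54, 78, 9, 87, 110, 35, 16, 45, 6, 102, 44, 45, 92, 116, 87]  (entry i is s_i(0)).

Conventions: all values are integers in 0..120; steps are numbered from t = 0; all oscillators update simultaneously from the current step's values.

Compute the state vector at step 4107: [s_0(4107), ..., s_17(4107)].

Simulating step by step:
t=0: [32, 71, 10, 54, 78, 9, 87, 110, 35, 16, 45, 6, 102, 44, 45, 92, 116, 87]
t=1: [36, 34, 56, 35, 38, 35, 23, 49, 28, 51, 25, 37, 45, 41, 40, 39, 45, 14]
t=2: [45, 58, 47, 59, 46, 41, 53, 43, 62, 44, 54, 33, 39, 55, 54, 56, 40, 50]
t=3: [62, 64, 74, 64, 63, 57, 54, 72, 63, 73, 55, 63, 65, 65, 71, 65, 66, 52]
t=4: [74, 69, 71, 68, 73, 74, 72, 72, 64, 73, 71, 72, 72, 69, 70, 68, 72, 73]
t=5: [63, 64, 68, 64, 64, 62, 63, 68, 65, 68, 63, 63, 63, 65, 68, 65, 64, 63]
t=6: [75, 71, 72, 71, 75, 75, 74, 73, 69, 73, 73, 76, 75, 72, 71, 71, 74, 75]
t=7: [61, 62, 65, 62, 61, 59, 60, 64, 63, 64, 60, 60, 61, 63, 65, 63, 61, 59]
t=8: [78, 75, 75, 75, 78, 78, 77, 76, 73, 76, 77, 79, 78, 75, 75, 75, 78, 78]
t=9: [57, 58, 60, 58, 57, 55, 56, 59, 59, 59, 56, 56, 57, 58, 60, 58, 57, 55]
t=10: [75, 77, 78, 77, 75, 74, 75, 76, 78, 76, 75, 73, 75, 77, 78, 77, 75, 74]
t=11: [59, 57, 56, 57, 59, 60, 60, 57, 56, 57, 60, 60, 59, 57, 56, 57, 59, 60]
t=12: [78, 76, 74, 76, 78, 79, 78, 76, 74, 76, 78, 80, 78, 76, 74, 76, 78, 79]
t=13: [56, 58, 59, 58, 56, 54, 55, 58, 59, 58, 55, 54, 56, 58, 59, 58, 56, 54]
t=14: [74, 76, 77, 76, 74, 72, 74, 76, 77, 76, 74, 72, 74, 76, 77, 76, 74, 72]
t=15: [61, 58, 57, 58, 61, 62, 61, 58, 57, 58, 61, 62, 61, 58, 57, 58, 61, 62]
t=16: [77, 77, 76, 77, 77, 77, 77, 77, 76, 77, 77, 77, 77, 77, 76, 77, 77, 77]
t=17: [57, 57, 57, 57, 57, 57, 57, 57, 57, 57, 57, 57, 57, 57, 57, 57, 57, 57]
t=18: [76, 76, 76, 76, 76, 76, 76, 76, 76, 76, 76, 76, 76, 76, 76, 76, 76, 76]
t=19: [58, 58, 58, 58, 58, 58, 58, 58, 58, 58, 58, 58, 58, 58, 58, 58, 58, 58]
t=20: [77, 77, 77, 77, 77, 77, 77, 77, 77, 77, 77, 77, 77, 77, 77, 77, 77, 77]
t=21: [57, 57, 57, 57, 57, 57, 57, 57, 57, 57, 57, 57, 57, 57, 57, 57, 57, 57]

Answer: [58, 58, 58, 58, 58, 58, 58, 58, 58, 58, 58, 58, 58, 58, 58, 58, 58, 58]
Key observation: The state at step 17, [57, 57, 57, 57, 57, 57, 57, 57, 57, 57, 57, 57, 57, 57, 57, 57, 57, 57], reappears at step 21: the system is in a cycle of period 4 from step 17 on.  Therefore the state at step 4107 equals the state at step 17 + ((4107 - 17) mod 4) = 19, which is [58, 58, 58, 58, 58, 58, 58, 58, 58, 58, 58, 58, 58, 58, 58, 58, 58, 58].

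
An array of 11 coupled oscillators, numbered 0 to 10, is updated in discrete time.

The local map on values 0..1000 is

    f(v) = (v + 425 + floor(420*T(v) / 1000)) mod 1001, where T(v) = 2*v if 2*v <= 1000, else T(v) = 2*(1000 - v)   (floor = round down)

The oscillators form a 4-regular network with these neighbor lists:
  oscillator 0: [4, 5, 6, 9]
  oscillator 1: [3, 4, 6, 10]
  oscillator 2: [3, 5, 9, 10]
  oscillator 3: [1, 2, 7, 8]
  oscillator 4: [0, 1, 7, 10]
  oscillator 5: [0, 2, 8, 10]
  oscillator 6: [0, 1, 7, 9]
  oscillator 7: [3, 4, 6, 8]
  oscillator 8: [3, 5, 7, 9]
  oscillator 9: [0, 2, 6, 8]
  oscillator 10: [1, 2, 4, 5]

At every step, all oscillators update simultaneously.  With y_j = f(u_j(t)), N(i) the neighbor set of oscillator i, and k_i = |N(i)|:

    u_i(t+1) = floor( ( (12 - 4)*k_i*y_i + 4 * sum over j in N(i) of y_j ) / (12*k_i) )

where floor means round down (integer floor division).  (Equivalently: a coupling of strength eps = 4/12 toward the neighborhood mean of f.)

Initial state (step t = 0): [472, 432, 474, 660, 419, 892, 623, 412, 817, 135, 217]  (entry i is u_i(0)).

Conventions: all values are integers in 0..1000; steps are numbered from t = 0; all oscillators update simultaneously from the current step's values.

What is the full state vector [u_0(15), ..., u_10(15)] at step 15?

Answer: [646, 429, 644, 644, 429, 644, 646, 644, 602, 603, 429]

Derivation:
t=0: [472, 432, 474, 660, 419, 892, 623, 412, 817, 135, 217]
t=1: [331, 291, 386, 336, 255, 421, 355, 231, 398, 560, 642]
t=2: [148, 754, 169, 203, 780, 189, 234, 664, 224, 268, 426]
t=3: [709, 443, 714, 725, 396, 721, 767, 486, 796, 872, 327]
t=4: [361, 237, 350, 363, 181, 350, 368, 321, 384, 396, 112]
t=5: [148, 705, 123, 150, 638, 121, 160, 99, 113, 133, 566]
t=6: [664, 429, 631, 656, 413, 625, 675, 606, 640, 670, 406]
t=7: [354, 233, 348, 353, 214, 348, 357, 347, 365, 370, 207]
t=8: [138, 716, 129, 138, 694, 129, 144, 130, 88, 95, 686]
t=9: [645, 428, 634, 642, 424, 632, 652, 636, 607, 617, 421]
t=10: [352, 235, 350, 352, 231, 350, 354, 351, 362, 363, 227]
t=11: [137, 724, 134, 137, 719, 134, 140, 136, 84, 86, 714]
t=12: [644, 429, 639, 643, 428, 639, 647, 643, 603, 606, 427]
t=13: [353, 238, 352, 352, 236, 352, 353, 352, 361, 361, 235]
t=14: [139, 729, 137, 138, 727, 138, 139, 138, 83, 84, 726]
t=15: [646, 429, 644, 644, 429, 644, 646, 644, 602, 603, 429]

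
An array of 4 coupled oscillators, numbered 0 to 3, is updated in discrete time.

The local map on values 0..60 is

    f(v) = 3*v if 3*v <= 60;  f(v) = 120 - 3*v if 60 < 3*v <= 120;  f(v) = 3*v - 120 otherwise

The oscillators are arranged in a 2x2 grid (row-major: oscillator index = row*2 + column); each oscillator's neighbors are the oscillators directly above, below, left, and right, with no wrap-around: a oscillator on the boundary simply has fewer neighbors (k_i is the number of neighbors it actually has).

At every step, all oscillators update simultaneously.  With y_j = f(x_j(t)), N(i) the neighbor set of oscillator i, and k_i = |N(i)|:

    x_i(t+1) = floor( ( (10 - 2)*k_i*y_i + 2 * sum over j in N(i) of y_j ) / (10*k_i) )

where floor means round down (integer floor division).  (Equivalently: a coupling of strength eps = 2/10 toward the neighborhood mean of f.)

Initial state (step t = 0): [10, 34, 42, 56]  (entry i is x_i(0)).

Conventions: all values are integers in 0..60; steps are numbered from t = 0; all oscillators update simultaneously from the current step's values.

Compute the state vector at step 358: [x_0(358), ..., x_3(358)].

Simulating step by step:
t=0: [10, 34, 42, 56]
t=1: [26, 22, 12, 40]
t=2: [42, 47, 33, 9]
t=3: [9, 20, 20, 25]
t=4: [33, 55, 55, 48]
t=5: [25, 40, 40, 28]
t=6: [36, 8, 8, 28]
t=7: [14, 24, 24, 33]
t=8: [43, 44, 44, 26]
t=9: [9, 14, 14, 36]
t=10: [30, 37, 37, 18]
t=11: [25, 15, 15, 45]
t=12: [45, 42, 42, 21]
t=13: [13, 12, 12, 46]
t=14: [38, 34, 34, 21]
t=15: [8, 20, 20, 49]
t=16: [31, 53, 53, 33]
t=17: [29, 36, 36, 24]
t=18: [28, 17, 17, 40]
t=19: [39, 44, 44, 10]
t=20: [4, 12, 12, 26]
t=21: [16, 34, 34, 40]
t=22: [42, 19, 19, 3]
t=23: [16, 47, 47, 18]
t=24: [42, 27, 27, 47]
t=25: [12, 33, 33, 24]
t=26: [33, 25, 25, 42]
t=27: [25, 38, 38, 13]
t=28: [37, 13, 13, 32]
t=29: [15, 34, 34, 27]
t=30: [39, 22, 22, 34]
t=31: [13, 45, 45, 25]
t=32: [34, 20, 20, 39]
t=33: [26, 50, 50, 14]
t=34: [39, 32, 32, 39]
t=35: [7, 19, 19, 7]
t=36: [28, 49, 49, 28]
t=37: [34, 28, 28, 34]
t=38: [21, 32, 32, 21]
t=39: [50, 30, 30, 50]
t=40: [30, 30, 30, 30]
t=41: [30, 30, 30, 30]

Answer: [30, 30, 30, 30]
Key observation: The state at step 40, [30, 30, 30, 30], reappears at step 41: the system is in a cycle of period 1 from step 40 on.  Therefore the state at step 358 equals the state at step 40 + ((358 - 40) mod 1) = 40, which is [30, 30, 30, 30].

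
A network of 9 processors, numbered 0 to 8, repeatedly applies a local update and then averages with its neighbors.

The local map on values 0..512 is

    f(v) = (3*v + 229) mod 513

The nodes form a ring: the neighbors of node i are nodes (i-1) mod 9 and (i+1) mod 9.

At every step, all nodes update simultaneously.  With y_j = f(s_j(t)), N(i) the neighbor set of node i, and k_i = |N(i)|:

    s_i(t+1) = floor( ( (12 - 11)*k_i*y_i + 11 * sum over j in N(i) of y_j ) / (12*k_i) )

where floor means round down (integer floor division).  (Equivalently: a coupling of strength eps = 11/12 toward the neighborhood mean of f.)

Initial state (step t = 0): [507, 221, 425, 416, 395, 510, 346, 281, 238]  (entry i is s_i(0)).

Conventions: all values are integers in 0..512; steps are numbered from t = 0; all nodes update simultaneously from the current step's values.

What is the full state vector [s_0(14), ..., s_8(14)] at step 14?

Simulating step by step:
t=0: [507, 221, 425, 416, 395, 510, 346, 281, 238]
t=1: [388, 347, 420, 434, 339, 306, 142, 311, 153]
t=2: [222, 400, 381, 355, 305, 176, 129, 156, 245]
t=3: [423, 367, 336, 235, 244, 121, 204, 269, 297]
t=4: [221, 338, 349, 337, 266, 362, 68, 194, 228]
t=5: [314, 306, 218, 132, 230, 223, 305, 406, 343]
t=6: [173, 246, 137, 365, 261, 272, 379, 195, 278]
t=7: [244, 203, 355, 311, 186, 386, 175, 197, 248]
t=8: [397, 355, 233, 259, 250, 266, 326, 346, 384]
t=9: [318, 393, 383, 444, 265, 296, 126, 265, 320]
t=10: [262, 265, 214, 397, 94, 284, 283, 160, 319]
t=11: [349, 436, 444, 431, 248, 262, 119, 113, 333]
t=12: [347, 167, 463, 262, 495, 286, 261, 130, 156]
t=13: [204, 166, 336, 158, 272, 314, 118, 321, 175]
t=14: [235, 264, 202, 121, 155, 52, 148, 156, 246]

Answer: [235, 264, 202, 121, 155, 52, 148, 156, 246]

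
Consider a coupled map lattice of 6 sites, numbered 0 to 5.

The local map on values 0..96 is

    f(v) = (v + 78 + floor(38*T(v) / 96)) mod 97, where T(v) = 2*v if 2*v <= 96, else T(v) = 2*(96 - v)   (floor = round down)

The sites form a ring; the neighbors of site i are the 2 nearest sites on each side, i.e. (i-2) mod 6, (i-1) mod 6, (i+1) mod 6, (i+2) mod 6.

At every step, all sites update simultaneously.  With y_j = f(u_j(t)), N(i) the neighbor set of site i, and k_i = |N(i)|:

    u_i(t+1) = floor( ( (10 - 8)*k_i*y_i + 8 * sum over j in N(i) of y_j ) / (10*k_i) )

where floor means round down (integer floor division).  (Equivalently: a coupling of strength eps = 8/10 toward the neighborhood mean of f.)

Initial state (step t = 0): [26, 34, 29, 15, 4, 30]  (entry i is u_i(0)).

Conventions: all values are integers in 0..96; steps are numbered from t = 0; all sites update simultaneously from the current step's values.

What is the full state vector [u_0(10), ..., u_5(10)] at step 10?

Answer: [71, 71, 71, 71, 71, 71]

Derivation:
t=0: [26, 34, 29, 15, 4, 30]
t=1: [43, 28, 38, 39, 37, 38]
t=2: [46, 47, 47, 45, 50, 47]
t=3: [65, 63, 64, 64, 64, 64]
t=4: [70, 70, 70, 70, 70, 70]
t=5: [71, 71, 71, 71, 71, 71]
t=6: [71, 71, 71, 71, 71, 71]
t=7: [71, 71, 71, 71, 71, 71]
t=8: [71, 71, 71, 71, 71, 71]
t=9: [71, 71, 71, 71, 71, 71]
t=10: [71, 71, 71, 71, 71, 71]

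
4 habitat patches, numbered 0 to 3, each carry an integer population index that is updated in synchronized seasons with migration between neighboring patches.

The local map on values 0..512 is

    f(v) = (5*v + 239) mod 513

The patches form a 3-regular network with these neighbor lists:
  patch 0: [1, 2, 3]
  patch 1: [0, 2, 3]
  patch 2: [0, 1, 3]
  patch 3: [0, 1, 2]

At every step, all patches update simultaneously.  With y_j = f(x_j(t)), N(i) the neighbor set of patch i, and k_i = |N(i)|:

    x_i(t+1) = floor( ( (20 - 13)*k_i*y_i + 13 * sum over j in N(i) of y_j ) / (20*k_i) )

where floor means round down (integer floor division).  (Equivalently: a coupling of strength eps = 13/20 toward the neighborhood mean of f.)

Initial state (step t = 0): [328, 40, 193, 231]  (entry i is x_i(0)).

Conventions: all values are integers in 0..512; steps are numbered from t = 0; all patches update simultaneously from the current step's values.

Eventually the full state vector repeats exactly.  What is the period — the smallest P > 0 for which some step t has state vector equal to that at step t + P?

Answer: 18
Key observation: The state at step 21, [461, 461, 461, 461], reappears at step 39 — and no state repeats earlier — so the cycle the system enters has period 18.

Derivation:
t=0: [328, 40, 193, 231]
t=1: [332, 345, 310, 336]
t=2: [354, 363, 339, 357]
t=3: [355, 293, 345, 357]
t=4: [399, 357, 392, 400]
t=5: [241, 281, 236, 241]
t=6: [344, 303, 341, 344]
t=7: [372, 345, 370, 372]
t=8: [126, 177, 125, 126]
t=9: [299, 264, 298, 299]
t=10: [156, 132, 155, 156]
t=11: [478, 462, 478, 478]
t=12: [157, 215, 157, 157]
t=13: [462, 432, 462, 462]
t=14: [464, 444, 464, 464]
t=15: [485, 472, 485, 485]
t=16: [84, 76, 84, 84]
t=17: [137, 132, 137, 137]
t=18: [405, 402, 405, 405]
t=19: [208, 206, 208, 208]
t=20: [250, 249, 250, 250]
t=21: [461, 461, 461, 461]
t=22: [492, 492, 492, 492]
t=23: [134, 134, 134, 134]
t=24: [396, 396, 396, 396]
t=25: [167, 167, 167, 167]
t=26: [48, 48, 48, 48]
t=27: [479, 479, 479, 479]
t=28: [69, 69, 69, 69]
t=29: [71, 71, 71, 71]
t=30: [81, 81, 81, 81]
t=31: [131, 131, 131, 131]
t=32: [381, 381, 381, 381]
t=33: [92, 92, 92, 92]
t=34: [186, 186, 186, 186]
t=35: [143, 143, 143, 143]
t=36: [441, 441, 441, 441]
t=37: [392, 392, 392, 392]
t=38: [147, 147, 147, 147]
t=39: [461, 461, 461, 461]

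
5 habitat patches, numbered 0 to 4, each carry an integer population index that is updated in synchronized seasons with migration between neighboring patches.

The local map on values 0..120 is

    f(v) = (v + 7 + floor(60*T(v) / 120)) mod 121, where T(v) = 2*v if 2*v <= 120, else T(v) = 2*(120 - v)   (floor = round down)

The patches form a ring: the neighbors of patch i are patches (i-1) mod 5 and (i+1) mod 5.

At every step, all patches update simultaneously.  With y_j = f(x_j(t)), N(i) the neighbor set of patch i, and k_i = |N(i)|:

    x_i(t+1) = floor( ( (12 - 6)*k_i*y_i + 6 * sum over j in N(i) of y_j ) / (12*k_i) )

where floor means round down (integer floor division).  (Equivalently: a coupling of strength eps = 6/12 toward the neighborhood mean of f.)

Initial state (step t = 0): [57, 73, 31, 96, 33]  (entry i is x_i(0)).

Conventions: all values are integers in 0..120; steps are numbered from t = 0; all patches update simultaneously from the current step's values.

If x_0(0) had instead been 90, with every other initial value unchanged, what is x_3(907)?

Simulating step by step:
t=0: [90, 73, 31, 96, 33]
t=1: [22, 21, 37, 38, 39]
t=2: [59, 57, 73, 83, 76]
t=3: [3, 2, 4, 6, 5]
t=4: [13, 12, 15, 17, 16]
t=5: [34, 33, 36, 39, 38]
t=6: [76, 75, 79, 83, 81]
t=7: [6, 6, 6, 6, 6]
t=8: [19, 19, 19, 19, 19]
t=9: [45, 45, 45, 45, 45]
t=10: [97, 97, 97, 97, 97]
t=11: [6, 6, 6, 6, 6]

Answer: x_3(907) = 6
Key observation: The state at step 7, [6, 6, 6, 6, 6], reappears at step 11: the system is in a cycle of period 4 from step 7 on.  Therefore the state at step 907 equals the state at step 7 + ((907 - 7) mod 4) = 7, which is [6, 6, 6, 6, 6].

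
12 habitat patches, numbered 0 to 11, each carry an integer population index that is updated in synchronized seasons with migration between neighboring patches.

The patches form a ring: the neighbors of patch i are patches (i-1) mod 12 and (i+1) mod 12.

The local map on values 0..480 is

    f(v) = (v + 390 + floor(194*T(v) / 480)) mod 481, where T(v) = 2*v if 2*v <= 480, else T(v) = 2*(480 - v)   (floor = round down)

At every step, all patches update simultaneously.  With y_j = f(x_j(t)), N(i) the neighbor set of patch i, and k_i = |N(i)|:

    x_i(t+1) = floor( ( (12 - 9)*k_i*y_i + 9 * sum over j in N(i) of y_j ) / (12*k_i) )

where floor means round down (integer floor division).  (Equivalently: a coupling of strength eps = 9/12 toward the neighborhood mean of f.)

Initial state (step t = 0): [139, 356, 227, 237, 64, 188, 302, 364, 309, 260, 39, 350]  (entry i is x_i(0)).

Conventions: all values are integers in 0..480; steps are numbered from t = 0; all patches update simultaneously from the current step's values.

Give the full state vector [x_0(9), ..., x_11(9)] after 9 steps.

Simulating step by step:
t=0: [139, 356, 227, 237, 64, 188, 302, 364, 309, 260, 39, 350]
t=1: [313, 270, 343, 212, 225, 203, 318, 357, 356, 392, 381, 323]
t=2: [353, 356, 330, 326, 291, 321, 329, 362, 367, 368, 366, 361]
t=3: [365, 362, 361, 356, 356, 356, 361, 364, 366, 367, 366, 365]
t=4: [366, 366, 365, 365, 365, 365, 365, 366, 366, 367, 366, 366]
t=5: [367, 366, 366, 366, 366, 366, 366, 366, 367, 367, 367, 367]
t=6: [367, 367, 367, 367, 367, 367, 367, 367, 367, 367, 367, 367]
t=7: [367, 367, 367, 367, 367, 367, 367, 367, 367, 367, 367, 367]
t=8: [367, 367, 367, 367, 367, 367, 367, 367, 367, 367, 367, 367]
t=9: [367, 367, 367, 367, 367, 367, 367, 367, 367, 367, 367, 367]

Answer: [367, 367, 367, 367, 367, 367, 367, 367, 367, 367, 367, 367]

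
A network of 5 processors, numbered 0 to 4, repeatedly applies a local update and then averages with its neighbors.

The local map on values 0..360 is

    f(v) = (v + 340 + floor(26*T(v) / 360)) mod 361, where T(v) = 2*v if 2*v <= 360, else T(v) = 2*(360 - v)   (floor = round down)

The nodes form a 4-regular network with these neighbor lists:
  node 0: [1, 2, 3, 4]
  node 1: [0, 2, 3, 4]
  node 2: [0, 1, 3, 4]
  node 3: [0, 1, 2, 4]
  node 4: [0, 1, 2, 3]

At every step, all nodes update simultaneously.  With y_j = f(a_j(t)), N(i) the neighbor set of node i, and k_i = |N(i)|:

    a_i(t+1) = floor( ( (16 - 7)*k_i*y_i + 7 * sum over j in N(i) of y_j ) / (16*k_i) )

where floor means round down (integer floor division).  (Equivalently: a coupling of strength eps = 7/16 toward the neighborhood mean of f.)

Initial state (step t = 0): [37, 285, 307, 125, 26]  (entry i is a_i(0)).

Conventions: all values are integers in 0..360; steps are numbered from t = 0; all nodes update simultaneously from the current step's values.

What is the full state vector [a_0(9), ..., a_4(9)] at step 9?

Answer: [118, 118, 118, 118, 118]

Derivation:
t=0: [37, 285, 307, 125, 26]
t=1: [88, 202, 211, 133, 82]
t=2: [111, 168, 171, 135, 108]
t=3: [123, 152, 153, 135, 121]
t=4: [127, 142, 143, 134, 126]
t=5: [128, 136, 136, 132, 128]
t=6: [127, 131, 131, 129, 127]
t=7: [125, 126, 126, 126, 125]
t=8: [122, 122, 122, 122, 122]
t=9: [118, 118, 118, 118, 118]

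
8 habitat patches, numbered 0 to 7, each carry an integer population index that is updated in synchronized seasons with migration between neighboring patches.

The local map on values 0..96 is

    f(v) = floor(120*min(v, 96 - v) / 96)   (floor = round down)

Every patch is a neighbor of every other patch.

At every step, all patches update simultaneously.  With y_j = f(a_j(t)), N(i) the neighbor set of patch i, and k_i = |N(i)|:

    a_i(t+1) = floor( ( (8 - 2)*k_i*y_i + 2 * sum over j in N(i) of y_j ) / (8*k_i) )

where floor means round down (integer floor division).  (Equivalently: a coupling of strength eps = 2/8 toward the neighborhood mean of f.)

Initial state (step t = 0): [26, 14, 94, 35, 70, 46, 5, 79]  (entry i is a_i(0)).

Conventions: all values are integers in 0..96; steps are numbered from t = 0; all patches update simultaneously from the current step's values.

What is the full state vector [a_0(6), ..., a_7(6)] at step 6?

Simulating step by step:
t=0: [26, 14, 94, 35, 70, 46, 5, 79]
t=1: [30, 19, 8, 38, 30, 48, 11, 22]
t=2: [35, 25, 16, 42, 35, 51, 18, 28]
t=3: [41, 32, 25, 47, 41, 50, 26, 35]
t=4: [49, 41, 35, 54, 49, 53, 35, 43]
t=5: [56, 51, 45, 51, 56, 52, 45, 52]
t=6: [51, 55, 55, 55, 51, 54, 55, 54]

Answer: [51, 55, 55, 55, 51, 54, 55, 54]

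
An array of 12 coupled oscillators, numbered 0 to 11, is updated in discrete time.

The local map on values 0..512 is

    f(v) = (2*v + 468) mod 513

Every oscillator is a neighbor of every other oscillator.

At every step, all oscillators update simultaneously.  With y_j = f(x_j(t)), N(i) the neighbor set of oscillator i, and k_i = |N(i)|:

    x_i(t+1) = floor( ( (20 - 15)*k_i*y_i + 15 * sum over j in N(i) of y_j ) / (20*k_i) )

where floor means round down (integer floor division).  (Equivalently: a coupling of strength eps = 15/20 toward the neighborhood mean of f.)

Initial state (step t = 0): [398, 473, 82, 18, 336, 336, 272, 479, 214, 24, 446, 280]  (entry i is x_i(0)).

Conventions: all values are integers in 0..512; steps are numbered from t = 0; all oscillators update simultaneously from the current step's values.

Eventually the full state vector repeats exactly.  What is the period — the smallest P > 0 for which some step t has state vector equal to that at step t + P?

Simulating step by step:
t=0: [398, 473, 82, 18, 336, 336, 272, 479, 214, 24, 446, 280]
t=1: [254, 281, 232, 302, 231, 231, 301, 283, 280, 211, 271, 211]
t=2: [293, 210, 285, 217, 285, 285, 217, 210, 209, 277, 299, 277]
t=3: [211, 274, 208, 276, 208, 208, 276, 274, 273, 298, 213, 298]
t=4: [373, 396, 372, 396, 372, 372, 396, 396, 395, 311, 373, 311]
t=5: [186, 194, 185, 194, 185, 185, 194, 194, 194, 163, 186, 163]
t=6: [325, 328, 325, 328, 325, 325, 328, 328, 328, 317, 325, 317]
t=7: [91, 92, 91, 92, 91, 91, 92, 92, 92, 88, 91, 88]
t=8: [136, 137, 136, 137, 136, 136, 137, 137, 137, 135, 136, 135]
t=9: [227, 227, 227, 227, 227, 227, 227, 227, 227, 227, 227, 227]
t=10: [409, 409, 409, 409, 409, 409, 409, 409, 409, 409, 409, 409]
t=11: [260, 260, 260, 260, 260, 260, 260, 260, 260, 260, 260, 260]
t=12: [475, 475, 475, 475, 475, 475, 475, 475, 475, 475, 475, 475]
t=13: [392, 392, 392, 392, 392, 392, 392, 392, 392, 392, 392, 392]
t=14: [226, 226, 226, 226, 226, 226, 226, 226, 226, 226, 226, 226]
t=15: [407, 407, 407, 407, 407, 407, 407, 407, 407, 407, 407, 407]
t=16: [256, 256, 256, 256, 256, 256, 256, 256, 256, 256, 256, 256]
t=17: [467, 467, 467, 467, 467, 467, 467, 467, 467, 467, 467, 467]
t=18: [376, 376, 376, 376, 376, 376, 376, 376, 376, 376, 376, 376]
t=19: [194, 194, 194, 194, 194, 194, 194, 194, 194, 194, 194, 194]
t=20: [343, 343, 343, 343, 343, 343, 343, 343, 343, 343, 343, 343]
t=21: [128, 128, 128, 128, 128, 128, 128, 128, 128, 128, 128, 128]
t=22: [211, 211, 211, 211, 211, 211, 211, 211, 211, 211, 211, 211]
t=23: [377, 377, 377, 377, 377, 377, 377, 377, 377, 377, 377, 377]
t=24: [196, 196, 196, 196, 196, 196, 196, 196, 196, 196, 196, 196]
t=25: [347, 347, 347, 347, 347, 347, 347, 347, 347, 347, 347, 347]
t=26: [136, 136, 136, 136, 136, 136, 136, 136, 136, 136, 136, 136]
t=27: [227, 227, 227, 227, 227, 227, 227, 227, 227, 227, 227, 227]

Answer: 18
Key observation: The state at step 9, [227, 227, 227, 227, 227, 227, 227, 227, 227, 227, 227, 227], reappears at step 27 — and no state repeats earlier — so the cycle the system enters has period 18.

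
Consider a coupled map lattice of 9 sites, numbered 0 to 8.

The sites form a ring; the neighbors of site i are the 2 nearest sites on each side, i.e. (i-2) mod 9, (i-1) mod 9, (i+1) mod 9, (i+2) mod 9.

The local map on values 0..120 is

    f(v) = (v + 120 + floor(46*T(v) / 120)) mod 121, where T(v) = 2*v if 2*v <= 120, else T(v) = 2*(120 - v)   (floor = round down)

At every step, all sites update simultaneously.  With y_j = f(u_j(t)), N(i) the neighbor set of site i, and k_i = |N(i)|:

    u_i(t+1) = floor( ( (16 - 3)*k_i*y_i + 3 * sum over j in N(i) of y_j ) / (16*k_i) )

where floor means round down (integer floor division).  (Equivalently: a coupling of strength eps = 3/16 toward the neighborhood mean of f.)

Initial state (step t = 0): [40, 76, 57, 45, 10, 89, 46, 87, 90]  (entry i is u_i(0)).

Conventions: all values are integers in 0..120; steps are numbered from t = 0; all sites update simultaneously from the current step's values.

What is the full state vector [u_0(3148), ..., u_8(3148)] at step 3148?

Simulating step by step:
t=0: [40, 76, 57, 45, 10, 89, 46, 87, 90]
t=1: [76, 104, 93, 79, 30, 103, 81, 107, 108]
t=2: [109, 114, 109, 107, 63, 111, 107, 114, 115]
t=3: [116, 116, 115, 114, 106, 115, 114, 116, 116]
t=4: [117, 117, 117, 116, 115, 116, 117, 117, 117]
t=5: [118, 118, 117, 117, 117, 117, 117, 118, 118]
t=6: [118, 118, 118, 118, 118, 118, 118, 118, 118]
t=7: [118, 118, 118, 118, 118, 118, 118, 118, 118]

Answer: [118, 118, 118, 118, 118, 118, 118, 118, 118]
Key observation: The state at step 6, [118, 118, 118, 118, 118, 118, 118, 118, 118], reappears at step 7: the system is in a cycle of period 1 from step 6 on.  Therefore the state at step 3148 equals the state at step 6 + ((3148 - 6) mod 1) = 6, which is [118, 118, 118, 118, 118, 118, 118, 118, 118].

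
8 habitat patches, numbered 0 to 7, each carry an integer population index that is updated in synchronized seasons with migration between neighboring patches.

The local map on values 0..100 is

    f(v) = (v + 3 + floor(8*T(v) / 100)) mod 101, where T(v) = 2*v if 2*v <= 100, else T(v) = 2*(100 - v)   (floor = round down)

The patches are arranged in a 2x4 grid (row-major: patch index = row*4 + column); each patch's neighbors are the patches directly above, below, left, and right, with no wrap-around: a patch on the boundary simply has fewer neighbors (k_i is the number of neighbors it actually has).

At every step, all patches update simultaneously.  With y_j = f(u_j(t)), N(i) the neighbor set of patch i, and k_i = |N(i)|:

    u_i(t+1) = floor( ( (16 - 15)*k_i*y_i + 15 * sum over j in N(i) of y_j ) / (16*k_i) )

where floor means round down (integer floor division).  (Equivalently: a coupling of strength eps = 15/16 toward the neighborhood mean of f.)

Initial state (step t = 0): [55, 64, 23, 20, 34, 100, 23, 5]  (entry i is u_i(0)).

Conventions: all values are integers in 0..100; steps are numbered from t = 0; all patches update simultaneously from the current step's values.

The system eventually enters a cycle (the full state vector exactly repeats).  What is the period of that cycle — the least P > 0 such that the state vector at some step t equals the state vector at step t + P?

Answer: 18
Key observation: The state at step 12, [99, 99, 99, 99, 99, 99, 99, 99], reappears at step 30 — and no state repeats earlier — so the cycle the system enters has period 18.

Derivation:
t=0: [55, 64, 23, 20, 34, 100, 23, 5]
t=1: [57, 34, 41, 18, 34, 44, 14, 26]
t=2: [43, 55, 29, 40, 58, 35, 44, 21]
t=3: [65, 45, 54, 32, 48, 60, 36, 49]
t=4: [57, 67, 47, 60, 70, 53, 62, 43]
t=5: [75, 62, 70, 55, 65, 73, 58, 68]
t=6: [72, 79, 68, 75, 80, 70, 77, 66]
t=7: [85, 77, 82, 75, 78, 84, 76, 81]
t=8: [83, 88, 82, 86, 89, 83, 87, 82]
t=9: [92, 87, 91, 87, 88, 92, 87, 91]
t=10: [92, 95, 92, 94, 95, 92, 95, 92]
t=11: [97, 96, 97, 96, 96, 97, 96, 97]
t=12: [99, 99, 99, 99, 99, 99, 99, 99]
t=13: [1, 1, 1, 1, 1, 1, 1, 1]
t=14: [4, 4, 4, 4, 4, 4, 4, 4]
t=15: [7, 7, 7, 7, 7, 7, 7, 7]
t=16: [11, 11, 11, 11, 11, 11, 11, 11]
t=17: [15, 15, 15, 15, 15, 15, 15, 15]
t=18: [20, 20, 20, 20, 20, 20, 20, 20]
t=19: [26, 26, 26, 26, 26, 26, 26, 26]
t=20: [33, 33, 33, 33, 33, 33, 33, 33]
t=21: [41, 41, 41, 41, 41, 41, 41, 41]
t=22: [50, 50, 50, 50, 50, 50, 50, 50]
t=23: [61, 61, 61, 61, 61, 61, 61, 61]
t=24: [70, 70, 70, 70, 70, 70, 70, 70]
t=25: [77, 77, 77, 77, 77, 77, 77, 77]
t=26: [83, 83, 83, 83, 83, 83, 83, 83]
t=27: [88, 88, 88, 88, 88, 88, 88, 88]
t=28: [92, 92, 92, 92, 92, 92, 92, 92]
t=29: [96, 96, 96, 96, 96, 96, 96, 96]
t=30: [99, 99, 99, 99, 99, 99, 99, 99]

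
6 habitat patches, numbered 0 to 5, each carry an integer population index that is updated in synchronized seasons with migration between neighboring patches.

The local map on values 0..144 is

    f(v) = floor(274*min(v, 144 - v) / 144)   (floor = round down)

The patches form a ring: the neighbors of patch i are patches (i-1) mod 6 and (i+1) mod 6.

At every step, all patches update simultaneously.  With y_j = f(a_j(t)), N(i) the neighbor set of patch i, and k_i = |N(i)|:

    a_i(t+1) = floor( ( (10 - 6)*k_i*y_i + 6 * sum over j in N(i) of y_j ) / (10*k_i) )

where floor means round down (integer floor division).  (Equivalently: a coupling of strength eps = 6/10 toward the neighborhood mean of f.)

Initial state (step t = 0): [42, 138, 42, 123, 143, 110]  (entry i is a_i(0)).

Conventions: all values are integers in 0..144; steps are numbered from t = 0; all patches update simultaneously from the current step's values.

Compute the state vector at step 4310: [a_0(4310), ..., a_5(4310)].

Simulating step by step:
t=0: [42, 138, 42, 123, 143, 110]
t=1: [54, 51, 46, 39, 31, 49]
t=2: [97, 95, 86, 73, 73, 85]
t=3: [97, 96, 112, 127, 128, 112]
t=4: [80, 81, 60, 39, 39, 59]
t=5: [117, 118, 103, 86, 85, 103]
t=6: [58, 58, 78, 101, 101, 80]
t=7: [113, 114, 107, 94, 93, 105]
t=8: [62, 61, 73, 88, 89, 76]
t=9: [120, 122, 120, 114, 112, 117]
t=10: [45, 43, 47, 54, 56, 51]
t=11: [87, 84, 90, 99, 102, 96]
t=12: [104, 108, 100, 88, 84, 92]
t=13: [80, 74, 85, 101, 106, 96]
t=14: [115, 123, 109, 87, 80, 94]
t=15: [62, 51, 70, 99, 109, 90]
t=16: [106, 113, 107, 93, 82, 95]
t=17: [74, 65, 74, 94, 103, 93]
t=18: [119, 129, 118, 101, 88, 102]
t=19: [50, 40, 52, 78, 90, 77]
t=20: [98, 88, 99, 110, 116, 109]
t=21: [86, 94, 85, 67, 60, 68]
t=22: [111, 104, 111, 118, 122, 118]
t=23: [62, 67, 62, 50, 45, 50]
t=24: [113, 121, 113, 98, 91, 98]
t=25: [62, 52, 62, 82, 92, 82]
t=26: [111, 109, 111, 111, 109, 111]
t=27: [63, 63, 63, 63, 63, 63]
t=28: [119, 119, 119, 119, 119, 119]
t=29: [47, 47, 47, 47, 47, 47]
t=30: [89, 89, 89, 89, 89, 89]
t=31: [104, 104, 104, 104, 104, 104]
t=32: [76, 76, 76, 76, 76, 76]
t=33: [129, 129, 129, 129, 129, 129]
t=34: [28, 28, 28, 28, 28, 28]
t=35: [53, 53, 53, 53, 53, 53]
t=36: [100, 100, 100, 100, 100, 100]
t=37: [83, 83, 83, 83, 83, 83]
t=38: [116, 116, 116, 116, 116, 116]
t=39: [53, 53, 53, 53, 53, 53]

Answer: [116, 116, 116, 116, 116, 116]
Key observation: The state at step 35, [53, 53, 53, 53, 53, 53], reappears at step 39: the system is in a cycle of period 4 from step 35 on.  Therefore the state at step 4310 equals the state at step 35 + ((4310 - 35) mod 4) = 38, which is [116, 116, 116, 116, 116, 116].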